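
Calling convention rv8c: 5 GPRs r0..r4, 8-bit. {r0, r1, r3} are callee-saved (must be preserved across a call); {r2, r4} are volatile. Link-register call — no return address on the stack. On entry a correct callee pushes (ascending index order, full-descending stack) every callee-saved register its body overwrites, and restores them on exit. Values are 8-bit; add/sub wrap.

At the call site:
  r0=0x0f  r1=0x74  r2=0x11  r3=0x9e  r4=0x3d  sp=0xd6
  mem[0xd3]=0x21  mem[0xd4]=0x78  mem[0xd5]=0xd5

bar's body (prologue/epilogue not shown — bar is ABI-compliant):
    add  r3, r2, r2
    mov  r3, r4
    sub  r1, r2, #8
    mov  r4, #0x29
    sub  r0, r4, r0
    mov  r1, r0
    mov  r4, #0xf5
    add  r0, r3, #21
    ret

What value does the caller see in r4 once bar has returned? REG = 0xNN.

prologue: push r0 → mem[0xd5]=0x0f, sp=0xd5
prologue: push r1 → mem[0xd4]=0x74, sp=0xd4
prologue: push r3 → mem[0xd3]=0x9e, sp=0xd3
body[0] add  r3, r2, r2 → r3=0x22
body[1] mov  r3, r4 → r3=0x3d
body[2] sub  r1, r2, #8 → r1=0x09
body[3] mov  r4, #0x29 → r4=0x29
body[4] sub  r0, r4, r0 → r0=0x1a
body[5] mov  r1, r0 → r1=0x1a
body[6] mov  r4, #0xf5 → r4=0xf5
body[7] add  r0, r3, #21 → r0=0x52
epilogue: pop r3=0x9e, sp=0xd4
epilogue: pop r1=0x74, sp=0xd5
epilogue: pop r0=0x0f, sp=0xd6
r4 is caller-saved → body value

REG = 0xf5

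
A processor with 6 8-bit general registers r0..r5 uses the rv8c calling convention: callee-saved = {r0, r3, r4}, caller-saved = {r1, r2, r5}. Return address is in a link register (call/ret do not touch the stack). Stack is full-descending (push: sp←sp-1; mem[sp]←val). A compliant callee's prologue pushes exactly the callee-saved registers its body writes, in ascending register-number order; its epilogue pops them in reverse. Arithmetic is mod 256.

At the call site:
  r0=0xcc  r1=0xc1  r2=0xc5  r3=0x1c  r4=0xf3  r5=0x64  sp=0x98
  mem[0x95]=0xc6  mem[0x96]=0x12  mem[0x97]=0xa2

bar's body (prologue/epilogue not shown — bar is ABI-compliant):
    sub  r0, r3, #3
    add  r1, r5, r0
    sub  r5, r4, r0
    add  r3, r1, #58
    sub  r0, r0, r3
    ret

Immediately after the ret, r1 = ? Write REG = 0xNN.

prologue: push r0 -> mem[0x97]=0xcc, sp=0x97
prologue: push r3 -> mem[0x96]=0x1c, sp=0x96
body[0] sub  r0, r3, #3 -> r0=0x19
body[1] add  r1, r5, r0 -> r1=0x7d
body[2] sub  r5, r4, r0 -> r5=0xda
body[3] add  r3, r1, #58 -> r3=0xb7
body[4] sub  r0, r0, r3 -> r0=0x62
epilogue: pop r3=0x1c, sp=0x97
epilogue: pop r0=0xcc, sp=0x98
r1 is caller-saved -> body value

REG = 0x7d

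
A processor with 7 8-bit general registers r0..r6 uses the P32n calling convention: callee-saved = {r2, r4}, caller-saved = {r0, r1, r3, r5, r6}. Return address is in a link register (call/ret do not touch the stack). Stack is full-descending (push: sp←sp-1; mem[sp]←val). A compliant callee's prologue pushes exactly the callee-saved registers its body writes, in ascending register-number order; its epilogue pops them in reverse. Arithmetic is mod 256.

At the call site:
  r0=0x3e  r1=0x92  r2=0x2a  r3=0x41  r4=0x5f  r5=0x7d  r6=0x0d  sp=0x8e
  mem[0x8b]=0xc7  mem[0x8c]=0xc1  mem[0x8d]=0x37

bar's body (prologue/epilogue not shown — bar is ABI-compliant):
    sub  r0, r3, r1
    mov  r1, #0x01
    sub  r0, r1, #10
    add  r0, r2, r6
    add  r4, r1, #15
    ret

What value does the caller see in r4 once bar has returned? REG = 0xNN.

prologue: push r4 -> mem[0x8d]=0x5f, sp=0x8d
body[0] sub  r0, r3, r1 -> r0=0xaf
body[1] mov  r1, #0x01 -> r1=0x01
body[2] sub  r0, r1, #10 -> r0=0xf7
body[3] add  r0, r2, r6 -> r0=0x37
body[4] add  r4, r1, #15 -> r4=0x10
epilogue: pop r4=0x5f, sp=0x8e
r4 is callee-saved -> restored

REG = 0x5f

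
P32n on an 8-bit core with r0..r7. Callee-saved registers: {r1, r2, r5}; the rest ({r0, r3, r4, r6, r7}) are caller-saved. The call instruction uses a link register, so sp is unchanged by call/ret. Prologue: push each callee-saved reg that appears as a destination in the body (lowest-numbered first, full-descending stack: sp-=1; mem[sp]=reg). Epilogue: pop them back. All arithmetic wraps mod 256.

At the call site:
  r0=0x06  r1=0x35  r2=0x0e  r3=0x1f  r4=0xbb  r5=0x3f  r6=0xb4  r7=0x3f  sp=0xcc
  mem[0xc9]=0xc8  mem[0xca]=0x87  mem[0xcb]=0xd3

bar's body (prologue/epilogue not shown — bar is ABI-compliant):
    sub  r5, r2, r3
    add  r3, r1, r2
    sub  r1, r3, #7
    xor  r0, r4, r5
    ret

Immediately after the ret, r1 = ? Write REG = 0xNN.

REG = 0x35

prologue: push r1 → mem[0xcb]=0x35, sp=0xcb
prologue: push r5 → mem[0xca]=0x3f, sp=0xca
body[0] sub  r5, r2, r3 → r5=0xef
body[1] add  r3, r1, r2 → r3=0x43
body[2] sub  r1, r3, #7 → r1=0x3c
body[3] xor  r0, r4, r5 → r0=0x54
epilogue: pop r5=0x3f, sp=0xcb
epilogue: pop r1=0x35, sp=0xcc
r1 is callee-saved → restored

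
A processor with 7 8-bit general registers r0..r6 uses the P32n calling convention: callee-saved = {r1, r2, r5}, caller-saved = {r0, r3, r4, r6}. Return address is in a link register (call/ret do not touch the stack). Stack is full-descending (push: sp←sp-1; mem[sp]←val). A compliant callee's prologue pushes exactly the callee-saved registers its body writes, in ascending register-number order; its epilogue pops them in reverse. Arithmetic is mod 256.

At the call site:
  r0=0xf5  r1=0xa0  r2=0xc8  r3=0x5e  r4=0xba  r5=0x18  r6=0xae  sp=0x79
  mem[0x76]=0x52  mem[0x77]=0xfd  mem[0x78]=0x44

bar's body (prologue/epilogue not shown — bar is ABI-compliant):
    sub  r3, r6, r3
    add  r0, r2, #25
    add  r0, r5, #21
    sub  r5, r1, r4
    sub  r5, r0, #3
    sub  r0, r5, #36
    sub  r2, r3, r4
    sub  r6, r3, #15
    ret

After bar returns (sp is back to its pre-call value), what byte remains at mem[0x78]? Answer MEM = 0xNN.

prologue: push r2 → mem[0x78]=0xc8, sp=0x78
prologue: push r5 → mem[0x77]=0x18, sp=0x77
body[0] sub  r3, r6, r3 → r3=0x50
body[1] add  r0, r2, #25 → r0=0xe1
body[2] add  r0, r5, #21 → r0=0x2d
body[3] sub  r5, r1, r4 → r5=0xe6
body[4] sub  r5, r0, #3 → r5=0x2a
body[5] sub  r0, r5, #36 → r0=0x06
body[6] sub  r2, r3, r4 → r2=0x96
body[7] sub  r6, r3, #15 → r6=0x41
epilogue: pop r5=0x18, sp=0x78
epilogue: pop r2=0xc8, sp=0x79
prologue pushed ['r2', 'r5'] at ['0x78', '0x77']

MEM = 0xc8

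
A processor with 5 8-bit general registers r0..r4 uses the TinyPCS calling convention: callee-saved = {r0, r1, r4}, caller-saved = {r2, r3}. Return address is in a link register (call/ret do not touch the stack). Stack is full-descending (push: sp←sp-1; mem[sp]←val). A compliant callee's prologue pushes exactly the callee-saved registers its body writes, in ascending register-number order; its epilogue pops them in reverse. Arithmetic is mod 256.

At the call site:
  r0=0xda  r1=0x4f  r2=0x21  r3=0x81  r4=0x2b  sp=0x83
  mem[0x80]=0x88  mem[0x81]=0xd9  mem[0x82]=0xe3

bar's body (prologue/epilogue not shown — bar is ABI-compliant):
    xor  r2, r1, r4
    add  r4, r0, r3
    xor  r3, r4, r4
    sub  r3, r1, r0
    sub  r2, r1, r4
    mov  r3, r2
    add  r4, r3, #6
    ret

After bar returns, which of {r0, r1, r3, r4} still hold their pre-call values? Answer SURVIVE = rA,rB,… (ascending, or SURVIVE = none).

SURVIVE = r0,r1,r4

prologue: push r4 → mem[0x82]=0x2b, sp=0x82
body[0] xor  r2, r1, r4 → r2=0x64
body[1] add  r4, r0, r3 → r4=0x5b
body[2] xor  r3, r4, r4 → r3=0x00
body[3] sub  r3, r1, r0 → r3=0x75
body[4] sub  r2, r1, r4 → r2=0xf4
body[5] mov  r3, r2 → r3=0xf4
body[6] add  r4, r3, #6 → r4=0xfa
epilogue: pop r4=0x2b, sp=0x83
r0: callee-saved, written=False
r1: callee-saved, written=False
r3: caller-saved, written=True
r4: callee-saved, written=True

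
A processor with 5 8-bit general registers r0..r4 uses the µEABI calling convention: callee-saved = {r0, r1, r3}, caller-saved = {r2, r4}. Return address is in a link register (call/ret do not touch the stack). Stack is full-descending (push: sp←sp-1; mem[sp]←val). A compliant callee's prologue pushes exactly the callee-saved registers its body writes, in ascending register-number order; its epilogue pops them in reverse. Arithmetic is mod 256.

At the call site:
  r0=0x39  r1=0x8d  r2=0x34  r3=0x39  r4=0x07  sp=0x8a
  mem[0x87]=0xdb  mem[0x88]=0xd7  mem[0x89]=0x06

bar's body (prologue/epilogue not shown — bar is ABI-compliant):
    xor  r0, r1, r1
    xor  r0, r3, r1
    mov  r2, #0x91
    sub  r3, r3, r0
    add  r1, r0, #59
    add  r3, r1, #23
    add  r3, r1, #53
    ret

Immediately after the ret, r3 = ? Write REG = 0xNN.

prologue: push r0 -> mem[0x89]=0x39, sp=0x89
prologue: push r1 -> mem[0x88]=0x8d, sp=0x88
prologue: push r3 -> mem[0x87]=0x39, sp=0x87
body[0] xor  r0, r1, r1 -> r0=0x00
body[1] xor  r0, r3, r1 -> r0=0xb4
body[2] mov  r2, #0x91 -> r2=0x91
body[3] sub  r3, r3, r0 -> r3=0x85
body[4] add  r1, r0, #59 -> r1=0xef
body[5] add  r3, r1, #23 -> r3=0x06
body[6] add  r3, r1, #53 -> r3=0x24
epilogue: pop r3=0x39, sp=0x88
epilogue: pop r1=0x8d, sp=0x89
epilogue: pop r0=0x39, sp=0x8a
r3 is callee-saved -> restored

REG = 0x39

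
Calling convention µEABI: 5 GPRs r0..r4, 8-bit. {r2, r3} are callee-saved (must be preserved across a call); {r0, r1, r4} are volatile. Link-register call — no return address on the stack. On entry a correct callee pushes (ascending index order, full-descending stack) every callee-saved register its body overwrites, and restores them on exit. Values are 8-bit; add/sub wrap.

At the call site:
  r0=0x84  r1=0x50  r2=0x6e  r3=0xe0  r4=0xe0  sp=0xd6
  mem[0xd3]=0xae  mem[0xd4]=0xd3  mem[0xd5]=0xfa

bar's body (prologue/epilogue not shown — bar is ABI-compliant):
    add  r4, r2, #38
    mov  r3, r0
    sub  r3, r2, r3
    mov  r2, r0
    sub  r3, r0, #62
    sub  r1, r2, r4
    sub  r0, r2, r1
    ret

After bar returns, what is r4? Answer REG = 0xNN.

prologue: push r2 -> mem[0xd5]=0x6e, sp=0xd5
prologue: push r3 -> mem[0xd4]=0xe0, sp=0xd4
body[0] add  r4, r2, #38 -> r4=0x94
body[1] mov  r3, r0 -> r3=0x84
body[2] sub  r3, r2, r3 -> r3=0xea
body[3] mov  r2, r0 -> r2=0x84
body[4] sub  r3, r0, #62 -> r3=0x46
body[5] sub  r1, r2, r4 -> r1=0xf0
body[6] sub  r0, r2, r1 -> r0=0x94
epilogue: pop r3=0xe0, sp=0xd5
epilogue: pop r2=0x6e, sp=0xd6
r4 is caller-saved -> body value

REG = 0x94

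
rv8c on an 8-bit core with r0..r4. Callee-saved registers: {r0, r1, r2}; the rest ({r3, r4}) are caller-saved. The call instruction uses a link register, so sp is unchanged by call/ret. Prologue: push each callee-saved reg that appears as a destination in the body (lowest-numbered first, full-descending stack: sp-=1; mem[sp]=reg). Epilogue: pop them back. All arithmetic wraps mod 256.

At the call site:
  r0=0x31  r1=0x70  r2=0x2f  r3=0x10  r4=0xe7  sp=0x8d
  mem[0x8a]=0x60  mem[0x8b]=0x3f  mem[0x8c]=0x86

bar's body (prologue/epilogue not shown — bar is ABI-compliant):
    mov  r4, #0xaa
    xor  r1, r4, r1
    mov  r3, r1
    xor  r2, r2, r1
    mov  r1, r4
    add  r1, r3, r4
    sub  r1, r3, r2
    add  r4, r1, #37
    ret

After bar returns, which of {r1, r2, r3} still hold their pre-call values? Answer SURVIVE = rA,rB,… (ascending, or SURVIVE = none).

SURVIVE = r1,r2

prologue: push r1 → mem[0x8c]=0x70, sp=0x8c
prologue: push r2 → mem[0x8b]=0x2f, sp=0x8b
body[0] mov  r4, #0xaa → r4=0xaa
body[1] xor  r1, r4, r1 → r1=0xda
body[2] mov  r3, r1 → r3=0xda
body[3] xor  r2, r2, r1 → r2=0xf5
body[4] mov  r1, r4 → r1=0xaa
body[5] add  r1, r3, r4 → r1=0x84
body[6] sub  r1, r3, r2 → r1=0xe5
body[7] add  r4, r1, #37 → r4=0x0a
epilogue: pop r2=0x2f, sp=0x8c
epilogue: pop r1=0x70, sp=0x8d
r1: callee-saved, written=True
r2: callee-saved, written=True
r3: caller-saved, written=True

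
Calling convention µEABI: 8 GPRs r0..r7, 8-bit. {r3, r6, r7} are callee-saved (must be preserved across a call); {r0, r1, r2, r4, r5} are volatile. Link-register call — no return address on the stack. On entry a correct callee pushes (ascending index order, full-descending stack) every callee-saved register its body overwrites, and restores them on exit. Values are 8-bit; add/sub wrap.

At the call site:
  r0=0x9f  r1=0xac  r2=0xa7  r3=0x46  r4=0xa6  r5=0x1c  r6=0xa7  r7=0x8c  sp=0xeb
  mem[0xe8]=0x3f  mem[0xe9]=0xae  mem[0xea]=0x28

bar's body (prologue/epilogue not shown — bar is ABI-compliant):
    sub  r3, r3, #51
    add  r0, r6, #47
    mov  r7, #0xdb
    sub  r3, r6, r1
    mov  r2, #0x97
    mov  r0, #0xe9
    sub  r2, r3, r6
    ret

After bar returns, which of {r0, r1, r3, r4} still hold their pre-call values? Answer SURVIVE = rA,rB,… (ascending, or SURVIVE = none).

prologue: push r3 -> mem[0xea]=0x46, sp=0xea
prologue: push r7 -> mem[0xe9]=0x8c, sp=0xe9
body[0] sub  r3, r3, #51 -> r3=0x13
body[1] add  r0, r6, #47 -> r0=0xd6
body[2] mov  r7, #0xdb -> r7=0xdb
body[3] sub  r3, r6, r1 -> r3=0xfb
body[4] mov  r2, #0x97 -> r2=0x97
body[5] mov  r0, #0xe9 -> r0=0xe9
body[6] sub  r2, r3, r6 -> r2=0x54
epilogue: pop r7=0x8c, sp=0xea
epilogue: pop r3=0x46, sp=0xeb
r0: caller-saved, written=True
r1: caller-saved, written=False
r3: callee-saved, written=True
r4: caller-saved, written=False

SURVIVE = r1,r3,r4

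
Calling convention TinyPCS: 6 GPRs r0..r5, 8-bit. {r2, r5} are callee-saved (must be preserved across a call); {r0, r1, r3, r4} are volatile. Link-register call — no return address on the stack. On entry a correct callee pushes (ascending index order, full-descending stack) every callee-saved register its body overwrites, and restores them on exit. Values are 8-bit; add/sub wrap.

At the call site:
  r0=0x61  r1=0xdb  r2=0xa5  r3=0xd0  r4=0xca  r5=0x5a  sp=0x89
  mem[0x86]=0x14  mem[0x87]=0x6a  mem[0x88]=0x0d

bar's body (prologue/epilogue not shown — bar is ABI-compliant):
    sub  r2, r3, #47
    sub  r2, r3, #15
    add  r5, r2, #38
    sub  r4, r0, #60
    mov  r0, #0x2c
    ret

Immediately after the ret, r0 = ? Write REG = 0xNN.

REG = 0x2c

prologue: push r2 -> mem[0x88]=0xa5, sp=0x88
prologue: push r5 -> mem[0x87]=0x5a, sp=0x87
body[0] sub  r2, r3, #47 -> r2=0xa1
body[1] sub  r2, r3, #15 -> r2=0xc1
body[2] add  r5, r2, #38 -> r5=0xe7
body[3] sub  r4, r0, #60 -> r4=0x25
body[4] mov  r0, #0x2c -> r0=0x2c
epilogue: pop r5=0x5a, sp=0x88
epilogue: pop r2=0xa5, sp=0x89
r0 is caller-saved -> body value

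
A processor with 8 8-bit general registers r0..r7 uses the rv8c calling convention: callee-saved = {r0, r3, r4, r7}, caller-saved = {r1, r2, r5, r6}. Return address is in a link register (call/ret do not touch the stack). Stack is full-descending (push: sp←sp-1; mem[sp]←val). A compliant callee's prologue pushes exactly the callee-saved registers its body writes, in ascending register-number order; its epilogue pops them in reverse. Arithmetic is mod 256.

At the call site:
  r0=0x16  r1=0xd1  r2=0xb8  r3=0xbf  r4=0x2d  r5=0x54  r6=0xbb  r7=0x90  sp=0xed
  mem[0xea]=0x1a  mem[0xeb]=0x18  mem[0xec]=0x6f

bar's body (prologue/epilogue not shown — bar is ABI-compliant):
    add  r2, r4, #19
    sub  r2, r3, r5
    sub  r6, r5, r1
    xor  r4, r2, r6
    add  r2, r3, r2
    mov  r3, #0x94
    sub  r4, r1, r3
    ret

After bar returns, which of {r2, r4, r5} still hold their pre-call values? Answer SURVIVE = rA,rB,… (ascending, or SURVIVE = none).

prologue: push r3 -> mem[0xec]=0xbf, sp=0xec
prologue: push r4 -> mem[0xeb]=0x2d, sp=0xeb
body[0] add  r2, r4, #19 -> r2=0x40
body[1] sub  r2, r3, r5 -> r2=0x6b
body[2] sub  r6, r5, r1 -> r6=0x83
body[3] xor  r4, r2, r6 -> r4=0xe8
body[4] add  r2, r3, r2 -> r2=0x2a
body[5] mov  r3, #0x94 -> r3=0x94
body[6] sub  r4, r1, r3 -> r4=0x3d
epilogue: pop r4=0x2d, sp=0xec
epilogue: pop r3=0xbf, sp=0xed
r2: caller-saved, written=True
r4: callee-saved, written=True
r5: caller-saved, written=False

SURVIVE = r4,r5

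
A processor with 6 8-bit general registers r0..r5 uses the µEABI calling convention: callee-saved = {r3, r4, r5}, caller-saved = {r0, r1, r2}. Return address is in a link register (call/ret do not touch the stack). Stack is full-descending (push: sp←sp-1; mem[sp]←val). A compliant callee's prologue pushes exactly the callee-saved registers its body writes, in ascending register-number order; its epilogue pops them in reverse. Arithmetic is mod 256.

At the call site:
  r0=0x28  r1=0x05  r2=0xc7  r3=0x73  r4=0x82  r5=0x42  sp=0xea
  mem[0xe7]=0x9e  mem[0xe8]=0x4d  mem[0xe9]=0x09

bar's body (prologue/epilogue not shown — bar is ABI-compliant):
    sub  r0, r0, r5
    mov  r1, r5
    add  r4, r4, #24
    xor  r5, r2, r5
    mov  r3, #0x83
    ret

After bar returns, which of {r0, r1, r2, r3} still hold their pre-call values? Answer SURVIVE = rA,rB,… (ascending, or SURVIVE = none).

prologue: push r3 -> mem[0xe9]=0x73, sp=0xe9
prologue: push r4 -> mem[0xe8]=0x82, sp=0xe8
prologue: push r5 -> mem[0xe7]=0x42, sp=0xe7
body[0] sub  r0, r0, r5 -> r0=0xe6
body[1] mov  r1, r5 -> r1=0x42
body[2] add  r4, r4, #24 -> r4=0x9a
body[3] xor  r5, r2, r5 -> r5=0x85
body[4] mov  r3, #0x83 -> r3=0x83
epilogue: pop r5=0x42, sp=0xe8
epilogue: pop r4=0x82, sp=0xe9
epilogue: pop r3=0x73, sp=0xea
r0: caller-saved, written=True
r1: caller-saved, written=True
r2: caller-saved, written=False
r3: callee-saved, written=True

SURVIVE = r2,r3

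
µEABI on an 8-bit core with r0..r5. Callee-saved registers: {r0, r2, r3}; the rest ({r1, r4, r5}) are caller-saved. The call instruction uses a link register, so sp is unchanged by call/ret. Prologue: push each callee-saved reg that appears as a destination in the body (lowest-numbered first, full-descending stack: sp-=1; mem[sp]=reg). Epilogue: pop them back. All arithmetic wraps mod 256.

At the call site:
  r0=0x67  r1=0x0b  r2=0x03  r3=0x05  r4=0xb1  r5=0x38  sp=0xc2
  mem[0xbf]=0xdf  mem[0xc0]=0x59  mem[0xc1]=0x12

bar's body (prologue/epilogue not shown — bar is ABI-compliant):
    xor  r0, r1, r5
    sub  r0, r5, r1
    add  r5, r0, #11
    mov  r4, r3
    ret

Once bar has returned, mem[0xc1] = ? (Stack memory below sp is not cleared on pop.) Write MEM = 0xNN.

prologue: push r0 -> mem[0xc1]=0x67, sp=0xc1
body[0] xor  r0, r1, r5 -> r0=0x33
body[1] sub  r0, r5, r1 -> r0=0x2d
body[2] add  r5, r0, #11 -> r5=0x38
body[3] mov  r4, r3 -> r4=0x05
epilogue: pop r0=0x67, sp=0xc2
prologue pushed ['r0'] at ['0xc1']

MEM = 0x67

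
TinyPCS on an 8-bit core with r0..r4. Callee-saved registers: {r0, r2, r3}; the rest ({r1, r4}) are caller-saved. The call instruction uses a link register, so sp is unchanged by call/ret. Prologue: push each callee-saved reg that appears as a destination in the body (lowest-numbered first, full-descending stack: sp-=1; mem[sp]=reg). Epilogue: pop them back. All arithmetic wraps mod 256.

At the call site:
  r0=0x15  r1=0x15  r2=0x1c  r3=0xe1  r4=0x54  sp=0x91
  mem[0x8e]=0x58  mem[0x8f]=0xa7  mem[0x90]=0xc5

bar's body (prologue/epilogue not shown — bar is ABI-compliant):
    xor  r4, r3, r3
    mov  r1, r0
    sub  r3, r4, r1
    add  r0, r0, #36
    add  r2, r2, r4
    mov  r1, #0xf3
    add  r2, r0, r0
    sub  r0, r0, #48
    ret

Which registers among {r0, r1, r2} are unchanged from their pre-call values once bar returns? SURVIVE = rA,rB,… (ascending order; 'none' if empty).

prologue: push r0 -> mem[0x90]=0x15, sp=0x90
prologue: push r2 -> mem[0x8f]=0x1c, sp=0x8f
prologue: push r3 -> mem[0x8e]=0xe1, sp=0x8e
body[0] xor  r4, r3, r3 -> r4=0x00
body[1] mov  r1, r0 -> r1=0x15
body[2] sub  r3, r4, r1 -> r3=0xeb
body[3] add  r0, r0, #36 -> r0=0x39
body[4] add  r2, r2, r4 -> r2=0x1c
body[5] mov  r1, #0xf3 -> r1=0xf3
body[6] add  r2, r0, r0 -> r2=0x72
body[7] sub  r0, r0, #48 -> r0=0x09
epilogue: pop r3=0xe1, sp=0x8f
epilogue: pop r2=0x1c, sp=0x90
epilogue: pop r0=0x15, sp=0x91
r0: callee-saved, written=True
r1: caller-saved, written=True
r2: callee-saved, written=True

SURVIVE = r0,r2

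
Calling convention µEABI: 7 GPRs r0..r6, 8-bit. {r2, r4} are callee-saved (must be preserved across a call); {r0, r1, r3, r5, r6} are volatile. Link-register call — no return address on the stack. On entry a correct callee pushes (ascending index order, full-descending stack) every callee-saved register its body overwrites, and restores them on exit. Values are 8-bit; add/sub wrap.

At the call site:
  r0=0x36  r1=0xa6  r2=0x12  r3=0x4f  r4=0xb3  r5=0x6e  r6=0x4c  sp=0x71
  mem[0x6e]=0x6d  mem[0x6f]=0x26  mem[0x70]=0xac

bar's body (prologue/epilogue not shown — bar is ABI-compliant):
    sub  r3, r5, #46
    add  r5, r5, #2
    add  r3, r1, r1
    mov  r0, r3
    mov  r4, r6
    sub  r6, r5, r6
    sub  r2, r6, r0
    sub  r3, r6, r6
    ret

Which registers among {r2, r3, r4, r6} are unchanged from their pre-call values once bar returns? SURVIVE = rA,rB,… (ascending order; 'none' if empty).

SURVIVE = r2,r4

prologue: push r2 -> mem[0x70]=0x12, sp=0x70
prologue: push r4 -> mem[0x6f]=0xb3, sp=0x6f
body[0] sub  r3, r5, #46 -> r3=0x40
body[1] add  r5, r5, #2 -> r5=0x70
body[2] add  r3, r1, r1 -> r3=0x4c
body[3] mov  r0, r3 -> r0=0x4c
body[4] mov  r4, r6 -> r4=0x4c
body[5] sub  r6, r5, r6 -> r6=0x24
body[6] sub  r2, r6, r0 -> r2=0xd8
body[7] sub  r3, r6, r6 -> r3=0x00
epilogue: pop r4=0xb3, sp=0x70
epilogue: pop r2=0x12, sp=0x71
r2: callee-saved, written=True
r3: caller-saved, written=True
r4: callee-saved, written=True
r6: caller-saved, written=True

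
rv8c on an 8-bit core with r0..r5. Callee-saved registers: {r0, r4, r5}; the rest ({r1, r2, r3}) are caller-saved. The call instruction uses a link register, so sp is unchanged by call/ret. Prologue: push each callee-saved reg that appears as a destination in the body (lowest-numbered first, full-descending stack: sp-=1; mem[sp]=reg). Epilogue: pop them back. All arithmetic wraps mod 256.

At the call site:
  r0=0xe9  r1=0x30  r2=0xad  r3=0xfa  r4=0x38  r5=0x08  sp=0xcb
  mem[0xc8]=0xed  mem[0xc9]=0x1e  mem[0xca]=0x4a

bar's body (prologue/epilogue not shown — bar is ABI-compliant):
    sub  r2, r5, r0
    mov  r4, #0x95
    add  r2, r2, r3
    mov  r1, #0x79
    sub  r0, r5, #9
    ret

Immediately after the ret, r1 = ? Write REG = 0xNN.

prologue: push r0 -> mem[0xca]=0xe9, sp=0xca
prologue: push r4 -> mem[0xc9]=0x38, sp=0xc9
body[0] sub  r2, r5, r0 -> r2=0x1f
body[1] mov  r4, #0x95 -> r4=0x95
body[2] add  r2, r2, r3 -> r2=0x19
body[3] mov  r1, #0x79 -> r1=0x79
body[4] sub  r0, r5, #9 -> r0=0xff
epilogue: pop r4=0x38, sp=0xca
epilogue: pop r0=0xe9, sp=0xcb
r1 is caller-saved -> body value

REG = 0x79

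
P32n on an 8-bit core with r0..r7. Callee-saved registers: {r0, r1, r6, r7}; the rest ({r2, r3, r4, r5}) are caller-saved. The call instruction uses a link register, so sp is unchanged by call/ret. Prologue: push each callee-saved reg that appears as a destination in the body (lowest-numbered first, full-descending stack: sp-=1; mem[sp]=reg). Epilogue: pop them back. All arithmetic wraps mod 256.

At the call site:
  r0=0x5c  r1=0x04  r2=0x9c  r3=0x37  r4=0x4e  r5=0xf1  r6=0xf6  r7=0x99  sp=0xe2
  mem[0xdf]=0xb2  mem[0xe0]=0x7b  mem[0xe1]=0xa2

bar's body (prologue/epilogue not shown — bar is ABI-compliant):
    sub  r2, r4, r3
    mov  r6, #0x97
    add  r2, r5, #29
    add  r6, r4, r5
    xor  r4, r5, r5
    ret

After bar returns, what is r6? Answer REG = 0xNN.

REG = 0xf6

prologue: push r6 -> mem[0xe1]=0xf6, sp=0xe1
body[0] sub  r2, r4, r3 -> r2=0x17
body[1] mov  r6, #0x97 -> r6=0x97
body[2] add  r2, r5, #29 -> r2=0x0e
body[3] add  r6, r4, r5 -> r6=0x3f
body[4] xor  r4, r5, r5 -> r4=0x00
epilogue: pop r6=0xf6, sp=0xe2
r6 is callee-saved -> restored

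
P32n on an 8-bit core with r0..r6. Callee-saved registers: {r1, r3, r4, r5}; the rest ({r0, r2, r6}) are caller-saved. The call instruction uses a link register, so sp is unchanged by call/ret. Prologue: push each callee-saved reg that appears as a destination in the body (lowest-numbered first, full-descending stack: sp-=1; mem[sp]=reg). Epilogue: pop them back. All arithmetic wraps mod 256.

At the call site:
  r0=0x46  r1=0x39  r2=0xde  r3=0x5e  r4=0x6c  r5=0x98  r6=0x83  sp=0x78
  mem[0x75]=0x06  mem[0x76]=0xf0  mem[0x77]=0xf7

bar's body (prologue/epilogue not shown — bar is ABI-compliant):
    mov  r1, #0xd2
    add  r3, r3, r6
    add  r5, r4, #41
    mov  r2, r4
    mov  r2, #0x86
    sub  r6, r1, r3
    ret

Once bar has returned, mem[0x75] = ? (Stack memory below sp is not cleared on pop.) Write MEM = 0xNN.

MEM = 0x98

prologue: push r1 → mem[0x77]=0x39, sp=0x77
prologue: push r3 → mem[0x76]=0x5e, sp=0x76
prologue: push r5 → mem[0x75]=0x98, sp=0x75
body[0] mov  r1, #0xd2 → r1=0xd2
body[1] add  r3, r3, r6 → r3=0xe1
body[2] add  r5, r4, #41 → r5=0x95
body[3] mov  r2, r4 → r2=0x6c
body[4] mov  r2, #0x86 → r2=0x86
body[5] sub  r6, r1, r3 → r6=0xf1
epilogue: pop r5=0x98, sp=0x76
epilogue: pop r3=0x5e, sp=0x77
epilogue: pop r1=0x39, sp=0x78
prologue pushed ['r1', 'r3', 'r5'] at ['0x77', '0x76', '0x75']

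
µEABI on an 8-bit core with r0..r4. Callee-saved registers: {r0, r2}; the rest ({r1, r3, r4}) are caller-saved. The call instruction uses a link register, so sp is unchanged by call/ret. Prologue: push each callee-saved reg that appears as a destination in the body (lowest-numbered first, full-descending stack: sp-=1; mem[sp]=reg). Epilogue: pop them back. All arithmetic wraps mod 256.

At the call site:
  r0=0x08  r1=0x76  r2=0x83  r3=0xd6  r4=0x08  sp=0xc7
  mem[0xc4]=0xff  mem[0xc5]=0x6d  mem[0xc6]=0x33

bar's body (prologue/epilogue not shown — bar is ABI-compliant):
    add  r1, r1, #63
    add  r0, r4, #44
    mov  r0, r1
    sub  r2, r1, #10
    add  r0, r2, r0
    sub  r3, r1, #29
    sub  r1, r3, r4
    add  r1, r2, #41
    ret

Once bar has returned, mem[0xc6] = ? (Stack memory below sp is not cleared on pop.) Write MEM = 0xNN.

prologue: push r0 → mem[0xc6]=0x08, sp=0xc6
prologue: push r2 → mem[0xc5]=0x83, sp=0xc5
body[0] add  r1, r1, #63 → r1=0xb5
body[1] add  r0, r4, #44 → r0=0x34
body[2] mov  r0, r1 → r0=0xb5
body[3] sub  r2, r1, #10 → r2=0xab
body[4] add  r0, r2, r0 → r0=0x60
body[5] sub  r3, r1, #29 → r3=0x98
body[6] sub  r1, r3, r4 → r1=0x90
body[7] add  r1, r2, #41 → r1=0xd4
epilogue: pop r2=0x83, sp=0xc6
epilogue: pop r0=0x08, sp=0xc7
prologue pushed ['r0', 'r2'] at ['0xc6', '0xc5']

MEM = 0x08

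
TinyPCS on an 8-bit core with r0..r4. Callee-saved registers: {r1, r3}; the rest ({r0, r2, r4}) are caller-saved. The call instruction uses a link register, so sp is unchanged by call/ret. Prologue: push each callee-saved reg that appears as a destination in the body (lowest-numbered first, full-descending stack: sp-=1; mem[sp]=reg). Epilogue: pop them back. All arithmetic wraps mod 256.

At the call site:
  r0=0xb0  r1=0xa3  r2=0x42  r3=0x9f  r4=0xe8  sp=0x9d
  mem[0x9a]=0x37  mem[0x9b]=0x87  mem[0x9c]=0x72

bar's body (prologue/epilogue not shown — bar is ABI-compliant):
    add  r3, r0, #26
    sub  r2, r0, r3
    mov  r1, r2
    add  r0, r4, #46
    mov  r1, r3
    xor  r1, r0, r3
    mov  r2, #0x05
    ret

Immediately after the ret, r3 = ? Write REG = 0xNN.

prologue: push r1 -> mem[0x9c]=0xa3, sp=0x9c
prologue: push r3 -> mem[0x9b]=0x9f, sp=0x9b
body[0] add  r3, r0, #26 -> r3=0xca
body[1] sub  r2, r0, r3 -> r2=0xe6
body[2] mov  r1, r2 -> r1=0xe6
body[3] add  r0, r4, #46 -> r0=0x16
body[4] mov  r1, r3 -> r1=0xca
body[5] xor  r1, r0, r3 -> r1=0xdc
body[6] mov  r2, #0x05 -> r2=0x05
epilogue: pop r3=0x9f, sp=0x9c
epilogue: pop r1=0xa3, sp=0x9d
r3 is callee-saved -> restored

REG = 0x9f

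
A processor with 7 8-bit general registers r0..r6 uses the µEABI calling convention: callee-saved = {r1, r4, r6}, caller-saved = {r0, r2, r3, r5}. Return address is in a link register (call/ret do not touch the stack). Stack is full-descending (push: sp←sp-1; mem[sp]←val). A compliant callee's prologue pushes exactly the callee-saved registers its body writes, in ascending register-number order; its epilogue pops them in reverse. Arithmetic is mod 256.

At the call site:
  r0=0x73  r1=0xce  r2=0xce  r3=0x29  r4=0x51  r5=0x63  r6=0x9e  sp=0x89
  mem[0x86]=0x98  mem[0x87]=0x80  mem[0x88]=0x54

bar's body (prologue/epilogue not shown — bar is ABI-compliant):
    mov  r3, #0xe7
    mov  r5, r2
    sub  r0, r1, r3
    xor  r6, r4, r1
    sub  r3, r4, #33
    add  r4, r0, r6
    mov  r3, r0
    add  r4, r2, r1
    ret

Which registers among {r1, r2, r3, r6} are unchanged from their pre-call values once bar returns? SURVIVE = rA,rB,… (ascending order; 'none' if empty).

prologue: push r4 -> mem[0x88]=0x51, sp=0x88
prologue: push r6 -> mem[0x87]=0x9e, sp=0x87
body[0] mov  r3, #0xe7 -> r3=0xe7
body[1] mov  r5, r2 -> r5=0xce
body[2] sub  r0, r1, r3 -> r0=0xe7
body[3] xor  r6, r4, r1 -> r6=0x9f
body[4] sub  r3, r4, #33 -> r3=0x30
body[5] add  r4, r0, r6 -> r4=0x86
body[6] mov  r3, r0 -> r3=0xe7
body[7] add  r4, r2, r1 -> r4=0x9c
epilogue: pop r6=0x9e, sp=0x88
epilogue: pop r4=0x51, sp=0x89
r1: callee-saved, written=False
r2: caller-saved, written=False
r3: caller-saved, written=True
r6: callee-saved, written=True

SURVIVE = r1,r2,r6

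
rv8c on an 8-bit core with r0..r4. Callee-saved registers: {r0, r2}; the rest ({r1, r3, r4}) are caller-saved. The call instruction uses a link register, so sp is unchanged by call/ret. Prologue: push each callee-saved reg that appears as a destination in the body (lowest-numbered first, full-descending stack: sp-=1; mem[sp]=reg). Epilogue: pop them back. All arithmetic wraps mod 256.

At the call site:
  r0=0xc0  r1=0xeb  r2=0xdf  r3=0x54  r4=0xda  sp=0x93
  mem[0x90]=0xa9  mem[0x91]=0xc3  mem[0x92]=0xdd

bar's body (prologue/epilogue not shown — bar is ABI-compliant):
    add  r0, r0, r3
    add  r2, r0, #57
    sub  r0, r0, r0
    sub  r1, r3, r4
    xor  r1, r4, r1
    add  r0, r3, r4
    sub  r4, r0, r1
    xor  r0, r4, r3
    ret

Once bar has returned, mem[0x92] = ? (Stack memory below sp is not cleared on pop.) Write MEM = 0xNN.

prologue: push r0 → mem[0x92]=0xc0, sp=0x92
prologue: push r2 → mem[0x91]=0xdf, sp=0x91
body[0] add  r0, r0, r3 → r0=0x14
body[1] add  r2, r0, #57 → r2=0x4d
body[2] sub  r0, r0, r0 → r0=0x00
body[3] sub  r1, r3, r4 → r1=0x7a
body[4] xor  r1, r4, r1 → r1=0xa0
body[5] add  r0, r3, r4 → r0=0x2e
body[6] sub  r4, r0, r1 → r4=0x8e
body[7] xor  r0, r4, r3 → r0=0xda
epilogue: pop r2=0xdf, sp=0x92
epilogue: pop r0=0xc0, sp=0x93
prologue pushed ['r0', 'r2'] at ['0x92', '0x91']

MEM = 0xc0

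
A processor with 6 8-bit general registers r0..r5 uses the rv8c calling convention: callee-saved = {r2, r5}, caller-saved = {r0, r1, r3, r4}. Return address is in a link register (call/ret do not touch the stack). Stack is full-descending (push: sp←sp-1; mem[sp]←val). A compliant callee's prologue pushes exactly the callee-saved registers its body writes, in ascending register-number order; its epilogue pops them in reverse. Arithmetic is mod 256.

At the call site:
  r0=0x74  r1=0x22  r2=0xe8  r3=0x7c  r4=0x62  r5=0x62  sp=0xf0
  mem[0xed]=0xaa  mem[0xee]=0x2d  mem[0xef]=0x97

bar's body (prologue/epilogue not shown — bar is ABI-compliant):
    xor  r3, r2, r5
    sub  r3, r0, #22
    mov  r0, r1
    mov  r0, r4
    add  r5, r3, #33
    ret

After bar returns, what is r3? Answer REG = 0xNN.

REG = 0x5e

prologue: push r5 -> mem[0xef]=0x62, sp=0xef
body[0] xor  r3, r2, r5 -> r3=0x8a
body[1] sub  r3, r0, #22 -> r3=0x5e
body[2] mov  r0, r1 -> r0=0x22
body[3] mov  r0, r4 -> r0=0x62
body[4] add  r5, r3, #33 -> r5=0x7f
epilogue: pop r5=0x62, sp=0xf0
r3 is caller-saved -> body value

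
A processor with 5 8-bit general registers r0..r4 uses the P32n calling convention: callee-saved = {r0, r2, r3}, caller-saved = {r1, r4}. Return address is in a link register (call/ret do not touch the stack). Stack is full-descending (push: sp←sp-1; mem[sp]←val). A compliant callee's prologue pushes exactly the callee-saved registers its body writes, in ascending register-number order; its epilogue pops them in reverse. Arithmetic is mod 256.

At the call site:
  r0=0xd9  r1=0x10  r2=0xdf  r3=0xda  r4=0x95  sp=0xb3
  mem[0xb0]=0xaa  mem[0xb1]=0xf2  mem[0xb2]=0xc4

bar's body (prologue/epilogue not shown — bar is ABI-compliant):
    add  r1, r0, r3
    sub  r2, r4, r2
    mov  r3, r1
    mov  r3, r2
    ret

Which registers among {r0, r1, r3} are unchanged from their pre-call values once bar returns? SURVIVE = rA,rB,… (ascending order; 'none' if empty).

SURVIVE = r0,r3

prologue: push r2 -> mem[0xb2]=0xdf, sp=0xb2
prologue: push r3 -> mem[0xb1]=0xda, sp=0xb1
body[0] add  r1, r0, r3 -> r1=0xb3
body[1] sub  r2, r4, r2 -> r2=0xb6
body[2] mov  r3, r1 -> r3=0xb3
body[3] mov  r3, r2 -> r3=0xb6
epilogue: pop r3=0xda, sp=0xb2
epilogue: pop r2=0xdf, sp=0xb3
r0: callee-saved, written=False
r1: caller-saved, written=True
r3: callee-saved, written=True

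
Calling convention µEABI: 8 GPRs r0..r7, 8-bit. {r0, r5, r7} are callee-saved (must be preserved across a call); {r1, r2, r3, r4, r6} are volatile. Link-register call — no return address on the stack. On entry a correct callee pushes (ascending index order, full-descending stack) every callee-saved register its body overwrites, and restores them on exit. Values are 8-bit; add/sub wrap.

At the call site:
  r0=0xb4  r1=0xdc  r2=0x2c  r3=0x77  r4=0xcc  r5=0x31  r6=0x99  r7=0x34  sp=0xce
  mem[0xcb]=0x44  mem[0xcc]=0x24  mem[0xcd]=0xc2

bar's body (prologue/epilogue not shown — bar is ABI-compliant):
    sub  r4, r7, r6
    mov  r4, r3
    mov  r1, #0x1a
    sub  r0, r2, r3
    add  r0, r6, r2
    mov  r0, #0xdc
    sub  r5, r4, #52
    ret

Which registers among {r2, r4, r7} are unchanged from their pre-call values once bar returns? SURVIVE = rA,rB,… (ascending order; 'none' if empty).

prologue: push r0 → mem[0xcd]=0xb4, sp=0xcd
prologue: push r5 → mem[0xcc]=0x31, sp=0xcc
body[0] sub  r4, r7, r6 → r4=0x9b
body[1] mov  r4, r3 → r4=0x77
body[2] mov  r1, #0x1a → r1=0x1a
body[3] sub  r0, r2, r3 → r0=0xb5
body[4] add  r0, r6, r2 → r0=0xc5
body[5] mov  r0, #0xdc → r0=0xdc
body[6] sub  r5, r4, #52 → r5=0x43
epilogue: pop r5=0x31, sp=0xcd
epilogue: pop r0=0xb4, sp=0xce
r2: caller-saved, written=False
r4: caller-saved, written=True
r7: callee-saved, written=False

SURVIVE = r2,r7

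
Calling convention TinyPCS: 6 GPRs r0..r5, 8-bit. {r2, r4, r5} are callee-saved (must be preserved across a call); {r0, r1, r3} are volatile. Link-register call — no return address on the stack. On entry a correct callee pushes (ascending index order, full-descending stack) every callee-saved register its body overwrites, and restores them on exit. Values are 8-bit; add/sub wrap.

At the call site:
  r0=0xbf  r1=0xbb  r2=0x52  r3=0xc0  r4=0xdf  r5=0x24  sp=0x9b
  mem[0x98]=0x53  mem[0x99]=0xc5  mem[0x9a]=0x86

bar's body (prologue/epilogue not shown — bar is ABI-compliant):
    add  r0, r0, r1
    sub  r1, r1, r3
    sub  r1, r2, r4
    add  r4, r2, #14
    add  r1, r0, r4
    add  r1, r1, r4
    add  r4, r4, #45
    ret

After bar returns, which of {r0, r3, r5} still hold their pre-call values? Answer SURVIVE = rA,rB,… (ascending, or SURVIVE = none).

prologue: push r4 → mem[0x9a]=0xdf, sp=0x9a
body[0] add  r0, r0, r1 → r0=0x7a
body[1] sub  r1, r1, r3 → r1=0xfb
body[2] sub  r1, r2, r4 → r1=0x73
body[3] add  r4, r2, #14 → r4=0x60
body[4] add  r1, r0, r4 → r1=0xda
body[5] add  r1, r1, r4 → r1=0x3a
body[6] add  r4, r4, #45 → r4=0x8d
epilogue: pop r4=0xdf, sp=0x9b
r0: caller-saved, written=True
r3: caller-saved, written=False
r5: callee-saved, written=False

SURVIVE = r3,r5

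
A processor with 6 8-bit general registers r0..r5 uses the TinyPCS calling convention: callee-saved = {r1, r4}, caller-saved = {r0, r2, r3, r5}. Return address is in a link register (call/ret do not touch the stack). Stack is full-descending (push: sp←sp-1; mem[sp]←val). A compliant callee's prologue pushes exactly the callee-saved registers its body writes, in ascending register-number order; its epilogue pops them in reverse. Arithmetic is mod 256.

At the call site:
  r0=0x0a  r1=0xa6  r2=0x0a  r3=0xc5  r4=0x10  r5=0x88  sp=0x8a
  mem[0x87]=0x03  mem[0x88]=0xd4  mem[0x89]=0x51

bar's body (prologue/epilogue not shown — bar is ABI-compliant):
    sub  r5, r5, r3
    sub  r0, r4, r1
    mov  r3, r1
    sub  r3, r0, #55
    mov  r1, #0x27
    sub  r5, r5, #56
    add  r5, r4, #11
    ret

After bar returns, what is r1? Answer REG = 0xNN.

REG = 0xa6

prologue: push r1 -> mem[0x89]=0xa6, sp=0x89
body[0] sub  r5, r5, r3 -> r5=0xc3
body[1] sub  r0, r4, r1 -> r0=0x6a
body[2] mov  r3, r1 -> r3=0xa6
body[3] sub  r3, r0, #55 -> r3=0x33
body[4] mov  r1, #0x27 -> r1=0x27
body[5] sub  r5, r5, #56 -> r5=0x8b
body[6] add  r5, r4, #11 -> r5=0x1b
epilogue: pop r1=0xa6, sp=0x8a
r1 is callee-saved -> restored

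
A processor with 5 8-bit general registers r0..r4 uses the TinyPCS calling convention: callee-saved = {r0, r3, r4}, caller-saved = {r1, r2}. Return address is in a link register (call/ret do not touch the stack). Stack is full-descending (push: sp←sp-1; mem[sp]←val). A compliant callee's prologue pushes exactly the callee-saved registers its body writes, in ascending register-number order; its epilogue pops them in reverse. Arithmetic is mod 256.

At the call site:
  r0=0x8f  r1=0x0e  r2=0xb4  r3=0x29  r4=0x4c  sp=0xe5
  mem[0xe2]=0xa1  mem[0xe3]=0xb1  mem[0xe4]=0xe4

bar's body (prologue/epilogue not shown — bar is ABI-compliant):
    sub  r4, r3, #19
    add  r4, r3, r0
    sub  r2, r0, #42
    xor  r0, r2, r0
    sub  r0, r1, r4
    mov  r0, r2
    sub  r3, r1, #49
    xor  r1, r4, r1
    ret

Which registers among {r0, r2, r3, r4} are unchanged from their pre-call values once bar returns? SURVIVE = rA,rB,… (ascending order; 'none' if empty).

prologue: push r0 -> mem[0xe4]=0x8f, sp=0xe4
prologue: push r3 -> mem[0xe3]=0x29, sp=0xe3
prologue: push r4 -> mem[0xe2]=0x4c, sp=0xe2
body[0] sub  r4, r3, #19 -> r4=0x16
body[1] add  r4, r3, r0 -> r4=0xb8
body[2] sub  r2, r0, #42 -> r2=0x65
body[3] xor  r0, r2, r0 -> r0=0xea
body[4] sub  r0, r1, r4 -> r0=0x56
body[5] mov  r0, r2 -> r0=0x65
body[6] sub  r3, r1, #49 -> r3=0xdd
body[7] xor  r1, r4, r1 -> r1=0xb6
epilogue: pop r4=0x4c, sp=0xe3
epilogue: pop r3=0x29, sp=0xe4
epilogue: pop r0=0x8f, sp=0xe5
r0: callee-saved, written=True
r2: caller-saved, written=True
r3: callee-saved, written=True
r4: callee-saved, written=True

SURVIVE = r0,r3,r4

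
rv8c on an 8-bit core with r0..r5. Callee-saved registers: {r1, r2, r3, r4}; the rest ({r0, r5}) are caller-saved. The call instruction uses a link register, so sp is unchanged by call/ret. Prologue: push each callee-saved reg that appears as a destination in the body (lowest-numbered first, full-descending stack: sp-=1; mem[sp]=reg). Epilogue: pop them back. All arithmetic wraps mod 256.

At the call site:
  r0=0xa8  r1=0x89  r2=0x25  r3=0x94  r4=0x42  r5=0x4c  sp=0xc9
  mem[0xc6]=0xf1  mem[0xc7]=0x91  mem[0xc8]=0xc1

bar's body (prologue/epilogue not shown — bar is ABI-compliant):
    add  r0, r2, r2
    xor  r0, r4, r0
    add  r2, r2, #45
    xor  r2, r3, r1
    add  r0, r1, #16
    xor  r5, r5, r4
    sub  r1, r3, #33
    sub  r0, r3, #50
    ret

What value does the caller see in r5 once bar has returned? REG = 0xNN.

prologue: push r1 → mem[0xc8]=0x89, sp=0xc8
prologue: push r2 → mem[0xc7]=0x25, sp=0xc7
body[0] add  r0, r2, r2 → r0=0x4a
body[1] xor  r0, r4, r0 → r0=0x08
body[2] add  r2, r2, #45 → r2=0x52
body[3] xor  r2, r3, r1 → r2=0x1d
body[4] add  r0, r1, #16 → r0=0x99
body[5] xor  r5, r5, r4 → r5=0x0e
body[6] sub  r1, r3, #33 → r1=0x73
body[7] sub  r0, r3, #50 → r0=0x62
epilogue: pop r2=0x25, sp=0xc8
epilogue: pop r1=0x89, sp=0xc9
r5 is caller-saved → body value

REG = 0x0e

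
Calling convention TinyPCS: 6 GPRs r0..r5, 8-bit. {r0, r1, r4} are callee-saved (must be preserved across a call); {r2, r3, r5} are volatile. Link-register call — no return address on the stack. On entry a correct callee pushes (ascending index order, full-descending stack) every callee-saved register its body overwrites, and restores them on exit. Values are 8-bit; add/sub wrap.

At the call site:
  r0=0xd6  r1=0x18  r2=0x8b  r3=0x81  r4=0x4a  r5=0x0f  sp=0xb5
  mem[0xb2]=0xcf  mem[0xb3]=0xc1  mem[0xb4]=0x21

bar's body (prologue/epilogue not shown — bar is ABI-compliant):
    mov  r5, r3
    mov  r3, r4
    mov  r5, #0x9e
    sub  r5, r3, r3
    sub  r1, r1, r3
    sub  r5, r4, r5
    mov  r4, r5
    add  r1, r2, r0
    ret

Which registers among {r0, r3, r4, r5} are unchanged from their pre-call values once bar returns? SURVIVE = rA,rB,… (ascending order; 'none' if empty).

SURVIVE = r0,r4

prologue: push r1 -> mem[0xb4]=0x18, sp=0xb4
prologue: push r4 -> mem[0xb3]=0x4a, sp=0xb3
body[0] mov  r5, r3 -> r5=0x81
body[1] mov  r3, r4 -> r3=0x4a
body[2] mov  r5, #0x9e -> r5=0x9e
body[3] sub  r5, r3, r3 -> r5=0x00
body[4] sub  r1, r1, r3 -> r1=0xce
body[5] sub  r5, r4, r5 -> r5=0x4a
body[6] mov  r4, r5 -> r4=0x4a
body[7] add  r1, r2, r0 -> r1=0x61
epilogue: pop r4=0x4a, sp=0xb4
epilogue: pop r1=0x18, sp=0xb5
r0: callee-saved, written=False
r3: caller-saved, written=True
r4: callee-saved, written=True
r5: caller-saved, written=True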